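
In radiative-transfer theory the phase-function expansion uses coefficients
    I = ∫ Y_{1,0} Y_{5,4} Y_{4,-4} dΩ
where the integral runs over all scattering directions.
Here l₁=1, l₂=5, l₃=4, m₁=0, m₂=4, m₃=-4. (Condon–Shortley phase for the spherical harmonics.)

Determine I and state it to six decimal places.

0.147319

Checks pass: Σm=0; 10 even; l₃=4∈[4,6].
(2·1+1)(2·5+1)(2·4+1) = 297
Δ: 2! 0! 8! / 11! → 1/495
sum: t=1:−1/576 = -1/576
3j²(1 5 4; 0 0 0) = Δ·Π!·Σ² = 5/99  (sign -1)
sum: t=1:−1/40320 = -1/40320
3j²(1 5 4; 0 4 -4) = Δ·Π!·Σ² = 1/55  (sign -1)
combine: 4πI² = 297·5/99·1/55 = 3/11
take √, sign +1: I = 0.14731920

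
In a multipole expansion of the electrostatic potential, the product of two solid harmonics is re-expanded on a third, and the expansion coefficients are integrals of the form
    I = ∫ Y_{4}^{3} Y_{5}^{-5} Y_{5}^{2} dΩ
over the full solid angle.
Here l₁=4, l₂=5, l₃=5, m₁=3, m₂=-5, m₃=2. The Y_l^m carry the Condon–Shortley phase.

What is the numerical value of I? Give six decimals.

m-sum 0 ✓  L=14 even ✓  1≤5≤9 ✓
Π(2lᵢ+1) = 9×11×11 = 1089
triangle coeff Δ(4,5,5) = 1/3153150
Σ_t [0,4]: t=0:+1/69120 t=1:−1/1728 t=2:+1/576 t=3:−1/1728 t=4:+1/69120 = 7/11520
(3j)²=2/143 [(4 5 5; 0 0 0)], sign=-1
Σ_t [0,0]: t=0:+1/103680 = 1/103680
(3j)²=7/429 [(4 5 5; 3 -5 2)], sign=-1
⇒ 4πI² = 42/169
I = (+1)√(42/169/(4π)) = 0.14062948

0.140629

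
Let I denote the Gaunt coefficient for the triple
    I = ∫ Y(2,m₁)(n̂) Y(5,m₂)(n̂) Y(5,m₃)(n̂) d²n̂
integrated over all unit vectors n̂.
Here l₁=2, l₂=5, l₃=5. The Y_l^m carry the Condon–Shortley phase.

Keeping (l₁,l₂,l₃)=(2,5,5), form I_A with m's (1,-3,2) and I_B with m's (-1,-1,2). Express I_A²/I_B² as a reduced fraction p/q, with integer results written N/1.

l's match ⇒ only the (l;m) 3-j factors differ between A and B.
A: triangle coeff Δ(2,5,5) = 1/38610; Σ_t [0,1]: t=0:+1/2880 t=1:−1/10080 = 1/4032; (3j)²=10/429 [(2 5 5; 1 -3 2)], sign=-1
B: triangle coeff Δ(2,5,5) = 1/38610; Σ_t [1,2]: t=1:−1/1440 t=2:+1/2880 = -1/2880; (3j)²=7/715 [(2 5 5; -1 -1 2)], sign=+1
I_A²/I_B² = (10/429)/(7/715) = 50/21

50/21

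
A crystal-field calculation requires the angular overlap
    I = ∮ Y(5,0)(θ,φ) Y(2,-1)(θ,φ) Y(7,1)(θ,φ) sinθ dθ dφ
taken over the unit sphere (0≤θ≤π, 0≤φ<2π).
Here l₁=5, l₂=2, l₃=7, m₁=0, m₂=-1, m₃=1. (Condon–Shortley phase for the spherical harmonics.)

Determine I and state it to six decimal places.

-0.207724

Checks pass: Σm=0; 14 even; l₃=7∈[3,7].
(2·5+1)(2·2+1)(2·7+1) = 825
Δ: 0! 10! 4! / 15! → 1/15015
sum: t=0:+1/57600 = 1/57600
3j²(5 2 7; 0 0 0) = Δ·Π!·Σ² = 21/715  (sign -1)
sum: t=0:+1/86400 = 1/86400
3j²(5 2 7; 0 -1 1) = Δ·Π!·Σ² = 16/715  (sign +1)
combine: 4πI² = 825·21/715·16/715 = 1008/1859
take √, sign -1: I = -0.20772350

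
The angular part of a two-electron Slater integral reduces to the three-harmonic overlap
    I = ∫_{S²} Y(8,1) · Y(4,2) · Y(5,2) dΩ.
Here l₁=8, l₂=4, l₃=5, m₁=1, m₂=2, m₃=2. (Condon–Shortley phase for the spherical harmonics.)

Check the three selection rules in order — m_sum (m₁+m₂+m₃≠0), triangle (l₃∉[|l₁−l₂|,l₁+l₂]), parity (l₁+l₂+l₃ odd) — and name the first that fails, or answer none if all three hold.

m_sum

m₁+m₂+m₃ = 1 + 2 + 2 = 5  ✗
triangle: |8−4|=4 ≤ l₃=5 ≤ 8+4=12
parity: l₁+l₂+l₃ = 17 is odd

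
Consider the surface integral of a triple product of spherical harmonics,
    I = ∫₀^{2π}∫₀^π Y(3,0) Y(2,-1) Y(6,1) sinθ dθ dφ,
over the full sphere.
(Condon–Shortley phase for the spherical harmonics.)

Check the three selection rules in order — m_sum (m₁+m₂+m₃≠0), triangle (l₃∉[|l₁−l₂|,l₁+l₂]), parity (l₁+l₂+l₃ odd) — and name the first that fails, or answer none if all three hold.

triangle

m₁+m₂+m₃ = 0 − 1 + 1 = 0  ✓
triangle: |3−2|=1 ≤ l₃=6 ≤ 3+2=5  ✗
parity: l₁+l₂+l₃ = 11 is odd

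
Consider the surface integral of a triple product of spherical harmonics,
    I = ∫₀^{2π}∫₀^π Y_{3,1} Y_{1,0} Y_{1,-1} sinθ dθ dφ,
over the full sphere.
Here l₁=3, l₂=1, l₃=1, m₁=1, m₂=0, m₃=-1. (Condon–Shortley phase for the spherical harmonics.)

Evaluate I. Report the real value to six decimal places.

0.000000

l₃=1 ∉ [2,4] — triangle fails ⇒ I = 0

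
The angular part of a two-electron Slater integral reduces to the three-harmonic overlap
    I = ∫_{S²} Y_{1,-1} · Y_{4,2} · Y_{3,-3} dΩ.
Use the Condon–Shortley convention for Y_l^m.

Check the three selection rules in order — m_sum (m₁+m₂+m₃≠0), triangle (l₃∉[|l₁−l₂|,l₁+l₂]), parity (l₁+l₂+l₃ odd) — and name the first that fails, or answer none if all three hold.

m₁+m₂+m₃ = -1 + 2 − 3 = -2  ✗
triangle: |1−4|=3 ≤ l₃=3 ≤ 1+4=5
parity: l₁+l₂+l₃ = 8 is even

m_sum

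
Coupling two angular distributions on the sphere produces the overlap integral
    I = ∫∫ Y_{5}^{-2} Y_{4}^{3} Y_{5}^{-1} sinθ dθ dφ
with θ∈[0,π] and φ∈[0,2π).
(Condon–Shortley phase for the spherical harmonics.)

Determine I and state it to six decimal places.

-0.048522

Checks pass: Σm=0; 14 even; l₃=5∈[1,9].
(2·5+1)(2·4+1)(2·5+1) = 1089
Δ: 4! 6! 4! / 15! → 1/3153150
sum: t=0:+1/69120 t=1:−1/1728 t=2:+1/576 t=3:−1/1728 t=4:+1/69120 = 7/11520
3j²(5 4 5; 0 0 0) = Δ·Π!·Σ² = 2/143  (sign -1)
sum: t=3:−1/6912 t=4:+1/5184 = 1/20736
3j²(5 4 5; -2 3 -1) = Δ·Π!·Σ² = 5/2574  (sign +1)
combine: 4πI² = 1089·2/143·5/2574 = 5/169
take √, sign -1: I = -0.04852178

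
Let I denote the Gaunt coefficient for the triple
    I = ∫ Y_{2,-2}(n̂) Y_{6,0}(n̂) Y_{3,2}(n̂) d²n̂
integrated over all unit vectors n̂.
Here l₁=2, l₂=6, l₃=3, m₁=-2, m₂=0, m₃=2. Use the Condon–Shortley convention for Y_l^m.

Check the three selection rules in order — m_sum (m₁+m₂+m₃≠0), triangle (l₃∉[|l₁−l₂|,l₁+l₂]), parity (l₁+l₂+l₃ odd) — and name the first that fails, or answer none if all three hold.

Σmᵢ = 0  ✓
l₃∈[|l₁−l₂|,l₁+l₂]=[4,8], have l₃=3  ✗
Σlᵢ = 11 ⇒ odd

triangle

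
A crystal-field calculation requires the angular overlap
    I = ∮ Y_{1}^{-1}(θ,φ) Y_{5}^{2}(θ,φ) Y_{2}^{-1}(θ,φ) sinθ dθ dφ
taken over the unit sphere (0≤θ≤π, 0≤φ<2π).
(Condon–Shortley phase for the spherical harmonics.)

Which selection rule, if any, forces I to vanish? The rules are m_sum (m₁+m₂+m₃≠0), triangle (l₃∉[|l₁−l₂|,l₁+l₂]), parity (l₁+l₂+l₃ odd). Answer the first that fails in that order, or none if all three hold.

azimuthal sum: -1 + 2 − 1 = 0  ✓
4 ≤ 2 ≤ 6 (triangle on l)  ✗
L = 1 + 5 + 2 = 8 (even)

triangle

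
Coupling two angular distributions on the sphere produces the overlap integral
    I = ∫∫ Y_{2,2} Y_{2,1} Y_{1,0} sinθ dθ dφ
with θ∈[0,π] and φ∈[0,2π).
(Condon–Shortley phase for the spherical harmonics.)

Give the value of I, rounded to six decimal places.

Σmᵢ = 3 ≠ 0, so the φ-integral vanishes; I = 0

0.000000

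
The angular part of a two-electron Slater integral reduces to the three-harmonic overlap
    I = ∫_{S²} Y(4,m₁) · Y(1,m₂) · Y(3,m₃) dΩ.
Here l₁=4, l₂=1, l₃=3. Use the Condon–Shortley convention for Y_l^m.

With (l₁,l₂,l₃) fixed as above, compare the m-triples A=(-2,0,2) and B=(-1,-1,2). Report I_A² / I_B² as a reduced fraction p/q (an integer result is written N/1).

Shared (l₁,l₂,l₃)=(4,1,3): N and (l;000)² cancel in I_A²/I_B².
A: Δ = 2!·6!·0!/9! = 1/252; Racah Σ t=1..1: t=1:−1/120 = -1/120; ⇒ 3j(4 1 3; -2 0 2)² = 1/21, sgn +1
B: Δ = 2!·6!·0!/9! = 1/252; Racah Σ t=0..0: t=0:+1/240 = 1/240; ⇒ 3j(4 1 3; -1 -1 2)² = 1/84, sgn -1
I_A²/I_B² = (1/21)/(1/84) = 4/1

4/1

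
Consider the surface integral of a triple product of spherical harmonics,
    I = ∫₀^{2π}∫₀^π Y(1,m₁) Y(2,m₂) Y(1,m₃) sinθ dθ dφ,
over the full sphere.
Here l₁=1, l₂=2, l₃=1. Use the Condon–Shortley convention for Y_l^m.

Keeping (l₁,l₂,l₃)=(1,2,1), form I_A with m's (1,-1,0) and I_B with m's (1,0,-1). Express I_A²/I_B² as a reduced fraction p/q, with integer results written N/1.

3/1

Same 1,2,1: normalisation and zero-m 3j drop out of the ratio.
A: Δ: 2! 0! 2! / 5! → 1/30; sum: t=0:+1/2 = 1/2; 3j²(1 2 1; 1 -1 0) = Δ·Π!·Σ² = 1/10  (sign -1)
B: Δ: 2! 0! 2! / 5! → 1/30; sum: t=0:+1/4 = 1/4; 3j²(1 2 1; 1 0 -1) = Δ·Π!·Σ² = 1/30  (sign +1)
I_A²/I_B² = (1/10)/(1/30) = 3/1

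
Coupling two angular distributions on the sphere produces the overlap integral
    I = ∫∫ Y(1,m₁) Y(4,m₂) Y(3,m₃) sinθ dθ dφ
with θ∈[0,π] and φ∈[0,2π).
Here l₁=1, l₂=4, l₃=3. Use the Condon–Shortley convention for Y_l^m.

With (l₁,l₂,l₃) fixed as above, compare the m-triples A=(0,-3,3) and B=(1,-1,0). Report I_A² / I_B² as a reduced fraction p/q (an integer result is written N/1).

Same 1,4,3: normalisation and zero-m 3j drop out of the ratio.
A: Δ: 2! 0! 6! / 9! → 1/252; sum: t=1:−1/720 = -1/720; 3j²(1 4 3; 0 -3 3) = Δ·Π!·Σ² = 1/36  (sign -1)
B: Δ: 2! 0! 6! / 9! → 1/252; sum: t=0:+1/72 = 1/72; 3j²(1 4 3; 1 -1 0) = Δ·Π!·Σ² = 5/126  (sign -1)
I_A²/I_B² = (1/36)/(5/126) = 7/10

7/10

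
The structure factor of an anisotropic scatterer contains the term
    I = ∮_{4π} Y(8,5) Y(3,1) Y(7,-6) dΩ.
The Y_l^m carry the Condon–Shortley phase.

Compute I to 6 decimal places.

Checks pass: Σm=0; 18 even; l₃=7∈[5,11].
(2·8+1)(2·3+1)(2·7+1) = 1785
Δ: 4! 12! 2! / 19! → 1/5290740
sum: t=1:−1/7257600 t=2:+1/2073600 t=3:−1/7257600 = 1/4838400
3j²(8 3 7; 0 0 0) = Δ·Π!·Σ² = 252/20995  (sign -1)
sum: t=2:+1/319334400 t=3:−1/2874009600 = 1/359251200
3j²(8 3 7; 5 1 -6) = Δ·Π!·Σ² = 1664/101745  (sign -1)
combine: 4πI² = 1785·252/20995·1664/101745 = 10752/30685
take √, sign +1: I = 0.16698468

0.166985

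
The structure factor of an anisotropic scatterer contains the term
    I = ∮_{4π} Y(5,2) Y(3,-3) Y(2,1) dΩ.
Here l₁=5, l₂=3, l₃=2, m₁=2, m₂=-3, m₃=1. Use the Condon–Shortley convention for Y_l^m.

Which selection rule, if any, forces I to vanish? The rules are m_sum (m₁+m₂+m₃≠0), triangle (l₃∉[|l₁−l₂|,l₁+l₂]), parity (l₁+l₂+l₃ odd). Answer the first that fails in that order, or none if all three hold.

m₁+m₂+m₃ = 2 − 3 + 1 = 0  ✓
triangle: |5−3|=2 ≤ l₃=2 ≤ 5+3=8  ✓
parity: l₁+l₂+l₃ = 10 is even  ✓

none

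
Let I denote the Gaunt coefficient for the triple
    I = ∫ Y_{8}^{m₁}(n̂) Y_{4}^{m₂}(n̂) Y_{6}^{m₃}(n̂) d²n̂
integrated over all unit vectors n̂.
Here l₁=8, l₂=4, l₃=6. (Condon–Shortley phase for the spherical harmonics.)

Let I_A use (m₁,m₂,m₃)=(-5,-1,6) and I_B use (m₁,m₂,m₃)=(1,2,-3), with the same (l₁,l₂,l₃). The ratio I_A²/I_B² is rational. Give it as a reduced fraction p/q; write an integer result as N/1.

Same 8,4,6: normalisation and zero-m 3j drop out of the ratio.
A: Δ: 6! 10! 2! / 19! → 1/23279256; sum: t=3:−1/261273600 = -1/261273600; 3j²(8 4 6; -5 -1 6) = Δ·Π!·Σ² = 55/6783  (sign -1)
B: Δ: 6! 10! 2! / 19! → 1/23279256; sum: t=4:+1/2903040 t=5:−1/9676800 t=6:+1/522547200 = 127/522547200; 3j²(8 4 6; 1 2 -3) = Δ·Π!·Σ² = 16129/1108536  (sign -1)
I_A²/I_B² = (55/6783)/(16129/1108536) = 62920/112903

62920/112903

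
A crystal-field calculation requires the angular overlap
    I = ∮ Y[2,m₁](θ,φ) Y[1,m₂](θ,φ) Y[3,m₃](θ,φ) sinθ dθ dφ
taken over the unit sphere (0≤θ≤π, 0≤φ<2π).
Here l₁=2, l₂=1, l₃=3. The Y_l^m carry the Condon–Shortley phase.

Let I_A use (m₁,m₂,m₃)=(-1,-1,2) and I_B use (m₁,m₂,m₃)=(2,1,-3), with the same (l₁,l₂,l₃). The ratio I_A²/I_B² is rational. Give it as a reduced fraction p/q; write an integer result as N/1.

Same 2,1,3: normalisation and zero-m 3j drop out of the ratio.
A: Δ: 0! 4! 2! / 7! → 1/105; sum: t=0:+1/12 = 1/12; 3j²(2 1 3; -1 -1 2) = Δ·Π!·Σ² = 2/21  (sign -1)
B: Δ: 0! 4! 2! / 7! → 1/105; sum: t=0:+1/48 = 1/48; 3j²(2 1 3; 2 1 -3) = Δ·Π!·Σ² = 1/7  (sign +1)
I_A²/I_B² = (2/21)/(1/7) = 2/3

2/3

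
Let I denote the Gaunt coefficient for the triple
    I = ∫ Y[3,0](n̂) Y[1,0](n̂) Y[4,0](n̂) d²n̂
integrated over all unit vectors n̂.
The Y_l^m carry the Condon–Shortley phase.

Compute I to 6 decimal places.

Checks pass: Σm=0; 8 even; l₃=4∈[2,4].
(2·3+1)(2·1+1)(2·4+1) = 189
Δ: 0! 6! 2! / 9! → 1/252
sum: t=0:+1/36 = 1/36
3j²(3 1 4; 0 0 0) = Δ·Π!·Σ² = 4/63  (sign +1)
(m-triple is (0,0,0) — same symbol as above.)
combine: 4πI² = 189·4/63·4/63 = 16/21
take √, sign +1: I = 0.24623252

0.246233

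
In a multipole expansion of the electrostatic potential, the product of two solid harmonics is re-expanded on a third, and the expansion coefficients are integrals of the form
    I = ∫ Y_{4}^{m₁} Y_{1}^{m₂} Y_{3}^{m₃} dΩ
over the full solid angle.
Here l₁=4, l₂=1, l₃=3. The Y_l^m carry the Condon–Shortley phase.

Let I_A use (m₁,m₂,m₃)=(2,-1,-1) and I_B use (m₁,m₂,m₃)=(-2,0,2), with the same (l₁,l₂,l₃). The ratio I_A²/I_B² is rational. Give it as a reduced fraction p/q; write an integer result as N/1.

l's match ⇒ only the (l;m) 3-j factors differ between A and B.
A: triangle coeff Δ(4,1,3) = 1/252; Σ_t [0,0]: t=0:+1/96 = 1/96; (3j)²=5/84 [(4 1 3; 2 -1 -1)], sign=+1
B: triangle coeff Δ(4,1,3) = 1/252; Σ_t [1,1]: t=1:−1/120 = -1/120; (3j)²=1/21 [(4 1 3; -2 0 2)], sign=+1
I_A²/I_B² = (5/84)/(1/21) = 5/4

5/4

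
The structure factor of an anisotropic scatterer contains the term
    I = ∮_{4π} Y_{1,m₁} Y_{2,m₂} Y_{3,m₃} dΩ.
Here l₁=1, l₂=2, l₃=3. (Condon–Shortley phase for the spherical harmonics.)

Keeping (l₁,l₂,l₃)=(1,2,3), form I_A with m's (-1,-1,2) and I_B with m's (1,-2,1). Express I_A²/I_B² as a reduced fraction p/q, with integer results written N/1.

l's match ⇒ only the (l;m) 3-j factors differ between A and B.
A: triangle coeff Δ(1,2,3) = 1/105; Σ_t [0,0]: t=0:+1/12 = 1/12; (3j)²=2/21 [(1 2 3; -1 -1 2)], sign=-1
B: triangle coeff Δ(1,2,3) = 1/105; Σ_t [0,0]: t=0:+1/48 = 1/48; (3j)²=1/105 [(1 2 3; 1 -2 1)], sign=+1
I_A²/I_B² = (2/21)/(1/105) = 10/1

10/1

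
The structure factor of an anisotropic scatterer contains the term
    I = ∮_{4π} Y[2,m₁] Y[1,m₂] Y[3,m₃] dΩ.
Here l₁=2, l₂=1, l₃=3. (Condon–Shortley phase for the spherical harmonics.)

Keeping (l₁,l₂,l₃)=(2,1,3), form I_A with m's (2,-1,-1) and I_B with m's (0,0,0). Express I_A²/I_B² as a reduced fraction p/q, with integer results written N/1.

1/9

l's match ⇒ only the (l;m) 3-j factors differ between A and B.
A: triangle coeff Δ(2,1,3) = 1/105; Σ_t [0,0]: t=0:+1/48 = 1/48; (3j)²=1/105 [(2 1 3; 2 -1 -1)], sign=+1
B: triangle coeff Δ(2,1,3) = 1/105; Σ_t [0,0]: t=0:+1/4 = 1/4; (3j)²=3/35 [(2 1 3; 0 0 0)], sign=-1
I_A²/I_B² = (1/105)/(3/35) = 1/9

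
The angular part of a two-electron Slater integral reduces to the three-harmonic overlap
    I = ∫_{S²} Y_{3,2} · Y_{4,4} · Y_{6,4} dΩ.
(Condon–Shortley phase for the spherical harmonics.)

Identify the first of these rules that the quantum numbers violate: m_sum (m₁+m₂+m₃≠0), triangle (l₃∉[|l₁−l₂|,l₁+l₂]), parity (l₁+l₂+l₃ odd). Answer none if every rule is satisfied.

m_sum

Σmᵢ = 10  ✗
l₃∈[|l₁−l₂|,l₁+l₂]=[1,7], have l₃=6
Σlᵢ = 13 ⇒ odd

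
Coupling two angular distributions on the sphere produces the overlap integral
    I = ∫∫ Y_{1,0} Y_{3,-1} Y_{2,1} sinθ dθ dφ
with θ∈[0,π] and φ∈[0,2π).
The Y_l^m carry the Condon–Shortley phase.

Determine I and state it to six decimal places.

Rules hold: Σm=0, L=6 even, 2≤2≤4.
N = 3·7·5 = 105
Δ = 2!·0!·4!/7! = 1/105
Racah Σ t=1..1: t=1:−1/4 = -1/4
⇒ 3j(1 3 2; 0 0 0)² = 3/35, sgn -1
Racah Σ t=1..1: t=1:−1/6 = -1/6
⇒ 3j(1 3 2; 0 -1 1)² = 8/105, sgn +1
4πI² = N·(3j₀)²·(3jₘ)² = 24/35
I = -1·√(0.685714/4π) = -0.23359668

-0.233597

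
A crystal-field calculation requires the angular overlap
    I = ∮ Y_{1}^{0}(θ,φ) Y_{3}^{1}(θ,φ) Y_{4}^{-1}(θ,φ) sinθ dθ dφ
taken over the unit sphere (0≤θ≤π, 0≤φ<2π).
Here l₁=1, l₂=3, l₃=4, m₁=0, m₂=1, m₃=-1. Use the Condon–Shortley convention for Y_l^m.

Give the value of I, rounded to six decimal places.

Rules hold: Σm=0, L=8 even, 2≤4≤4.
N = 3·7·9 = 189
Δ = 0!·2!·6!/9! = 1/252
Racah Σ t=0..0: t=0:+1/36 = 1/36
⇒ 3j(1 3 4; 0 0 0)² = 4/63, sgn +1
Racah Σ t=0..0: t=0:+1/48 = 1/48
⇒ 3j(1 3 4; 0 1 -1)² = 5/84, sgn -1
4πI² = N·(3j₀)²·(3jₘ)² = 5/7
I = -1·√(0.714286/4π) = -0.23841361

-0.238414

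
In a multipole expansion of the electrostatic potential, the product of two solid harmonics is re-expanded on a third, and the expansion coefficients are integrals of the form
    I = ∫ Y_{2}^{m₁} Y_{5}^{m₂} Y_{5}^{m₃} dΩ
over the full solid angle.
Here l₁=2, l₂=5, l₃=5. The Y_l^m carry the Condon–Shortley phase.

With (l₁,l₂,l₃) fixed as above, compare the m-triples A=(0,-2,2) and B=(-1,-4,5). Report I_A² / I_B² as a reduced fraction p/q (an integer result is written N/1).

4/15

l's match ⇒ only the (l;m) 3-j factors differ between A and B.
A: triangle coeff Δ(2,5,5) = 1/38610; Σ_t [0,2]: t=0:+1/2880 t=1:−1/1440 t=2:+1/20160 = -1/3360; (3j)²=6/715 [(2 5 5; 0 -2 2)], sign=+1
B: triangle coeff Δ(2,5,5) = 1/38610; Σ_t [1,1]: t=1:−1/80640 = -1/80640; (3j)²=9/286 [(2 5 5; -1 -4 5)], sign=-1
I_A²/I_B² = (6/715)/(9/286) = 4/15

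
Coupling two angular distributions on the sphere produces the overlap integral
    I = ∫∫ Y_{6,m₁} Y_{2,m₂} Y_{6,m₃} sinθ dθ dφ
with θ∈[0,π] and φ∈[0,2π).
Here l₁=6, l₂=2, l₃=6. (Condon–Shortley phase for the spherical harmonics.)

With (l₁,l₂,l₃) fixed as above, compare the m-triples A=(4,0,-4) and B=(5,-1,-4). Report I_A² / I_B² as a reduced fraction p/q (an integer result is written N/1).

Shared (l₁,l₂,l₃)=(6,2,6): N and (l;000)² cancel in I_A²/I_B².
A: Δ = 2!·10!·2!/15! = 1/90090; Racah Σ t=0..2: t=0:+1/322560 t=1:−1/362880 t=2:+1/14515200 = 1/2419200; ⇒ 3j(6 2 6; 4 0 -4)² = 2/5005, sgn +1
B: Δ = 2!·10!·2!/15! = 1/90090; Racah Σ t=0..1: t=0:+1/725760 t=1:−1/7257600 = 1/806400; ⇒ 3j(6 2 6; 5 -1 -4)² = 27/910, sgn +1
I_A²/I_B² = (2/5005)/(27/910) = 4/297

4/297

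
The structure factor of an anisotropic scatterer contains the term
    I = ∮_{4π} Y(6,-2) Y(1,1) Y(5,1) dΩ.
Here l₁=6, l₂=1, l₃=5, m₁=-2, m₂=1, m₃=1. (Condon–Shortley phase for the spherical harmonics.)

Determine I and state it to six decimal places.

0.216205

Checks pass: Σm=0; 12 even; l₃=5∈[5,7].
(2·6+1)(2·1+1)(2·5+1) = 429
Δ: 2! 10! 0! / 13! → 1/858
sum: t=1:−1/14400 = -1/14400
3j²(6 1 5; 0 0 0) = Δ·Π!·Σ² = 6/143  (sign +1)
sum: t=2:+1/34560 = 1/34560
3j²(6 1 5; -2 1 1) = Δ·Π!·Σ² = 14/429  (sign +1)
combine: 4πI² = 429·6/143·14/429 = 84/143
take √, sign +1: I = 0.21620548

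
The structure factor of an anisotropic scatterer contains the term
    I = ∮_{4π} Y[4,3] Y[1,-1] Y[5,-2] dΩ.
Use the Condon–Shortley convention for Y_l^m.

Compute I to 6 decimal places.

Checks pass: Σm=0; 10 even; l₃=5∈[3,5].
(2·4+1)(2·1+1)(2·5+1) = 297
Δ: 0! 8! 2! / 11! → 1/495
sum: t=0:+1/576 = 1/576
3j²(4 1 5; 0 0 0) = Δ·Π!·Σ² = 5/99  (sign -1)
sum: t=0:+1/10080 = 1/10080
3j²(4 1 5; 3 -1 -2) = Δ·Π!·Σ² = 1/165  (sign -1)
combine: 4πI² = 297·5/99·1/165 = 1/11
take √, sign +1: I = 0.08505478

0.085055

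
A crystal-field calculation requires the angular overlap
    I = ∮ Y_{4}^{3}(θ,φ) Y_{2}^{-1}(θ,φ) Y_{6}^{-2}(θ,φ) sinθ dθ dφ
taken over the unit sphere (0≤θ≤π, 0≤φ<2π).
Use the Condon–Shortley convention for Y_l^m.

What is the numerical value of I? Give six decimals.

Checks pass: Σm=0; 12 even; l₃=6∈[2,6].
(2·4+1)(2·2+1)(2·6+1) = 585
Δ: 0! 8! 4! / 13! → 1/6435
sum: t=0:+1/2304 = 1/2304
3j²(4 2 6; 0 0 0) = Δ·Π!·Σ² = 5/143  (sign +1)
sum: t=0:+1/30240 = 1/30240
3j²(4 2 6; 3 -1 -2) = Δ·Π!·Σ² = 32/6435  (sign +1)
combine: 4πI² = 585·5/143·32/6435 = 160/1573
take √, sign +1: I = 0.08996855

0.089969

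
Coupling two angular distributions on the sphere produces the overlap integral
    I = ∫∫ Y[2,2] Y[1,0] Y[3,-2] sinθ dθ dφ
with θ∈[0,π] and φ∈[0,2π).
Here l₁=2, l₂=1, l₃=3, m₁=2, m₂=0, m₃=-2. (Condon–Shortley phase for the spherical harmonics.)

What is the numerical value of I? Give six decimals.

Checks pass: Σm=0; 6 even; l₃=3∈[1,3].
(2·2+1)(2·1+1)(2·3+1) = 105
Δ: 0! 4! 2! / 7! → 1/105
sum: t=0:+1/4 = 1/4
3j²(2 1 3; 0 0 0) = Δ·Π!·Σ² = 3/35  (sign -1)
sum: t=0:+1/24 = 1/24
3j²(2 1 3; 2 0 -2) = Δ·Π!·Σ² = 1/21  (sign -1)
combine: 4πI² = 105·3/35·1/21 = 3/7
take √, sign +1: I = 0.18467439

0.184674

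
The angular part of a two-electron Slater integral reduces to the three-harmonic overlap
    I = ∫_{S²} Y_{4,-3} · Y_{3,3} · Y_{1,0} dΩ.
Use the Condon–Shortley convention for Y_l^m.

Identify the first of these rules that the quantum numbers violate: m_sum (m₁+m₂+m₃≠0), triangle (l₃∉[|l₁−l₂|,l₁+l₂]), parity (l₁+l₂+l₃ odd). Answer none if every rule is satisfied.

none

azimuthal sum: -3 + 3 + 0 = 0  ✓
1 ≤ 1 ≤ 7 (triangle on l)  ✓
L = 4 + 3 + 1 = 8 (even)  ✓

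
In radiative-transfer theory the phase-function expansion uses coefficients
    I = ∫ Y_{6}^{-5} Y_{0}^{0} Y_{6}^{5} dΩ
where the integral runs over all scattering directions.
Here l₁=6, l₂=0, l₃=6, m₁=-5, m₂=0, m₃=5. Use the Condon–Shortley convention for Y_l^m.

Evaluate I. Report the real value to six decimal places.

Checks pass: Σm=0; 12 even; l₃=6∈[6,6].
(2·6+1)(2·0+1)(2·6+1) = 169
Δ: 0! 12! 0! / 13! → 1/13
sum: t=0:+1/518400 = 1/518400
3j²(6 0 6; 0 0 0) = Δ·Π!·Σ² = 1/13  (sign +1)
sum: t=0:+1/39916800 = 1/39916800
3j²(6 0 6; -5 0 5) = Δ·Π!·Σ² = 1/13  (sign -1)
combine: 4πI² = 169·1/13·1/13 = 1/1
take √, sign -1: I = -0.28209479

-0.282095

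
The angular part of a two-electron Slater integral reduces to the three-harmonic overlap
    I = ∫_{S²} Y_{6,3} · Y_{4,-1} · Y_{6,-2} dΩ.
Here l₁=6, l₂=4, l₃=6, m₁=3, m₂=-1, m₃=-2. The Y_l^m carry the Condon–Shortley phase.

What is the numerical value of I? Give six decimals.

-0.131554

m-sum 0 ✓  L=16 even ✓  2≤6≤10 ✓
Π(2lᵢ+1) = 13×9×13 = 1521
triangle coeff Δ(6,4,6) = 1/15315300
Σ_t [0,4]: t=0:+1/829440 t=1:−1/25920 t=2:+1/9216 t=3:−1/25920 t=4:+1/829440 = 7/207360
(3j)²=28/2431 [(6 4 6; 0 0 0)], sign=+1
Σ_t [0,3]: t=0:+1/103680 t=1:−1/34560 t=2:+1/120960 t=3:−1/5806080 = -13/1161216
(3j)²=65/5236 [(6 4 6; 3 -1 -2)], sign=-1
⇒ 4πI² = 7605/34969
I = (-1)√(7605/34969/(4π)) = -0.13155370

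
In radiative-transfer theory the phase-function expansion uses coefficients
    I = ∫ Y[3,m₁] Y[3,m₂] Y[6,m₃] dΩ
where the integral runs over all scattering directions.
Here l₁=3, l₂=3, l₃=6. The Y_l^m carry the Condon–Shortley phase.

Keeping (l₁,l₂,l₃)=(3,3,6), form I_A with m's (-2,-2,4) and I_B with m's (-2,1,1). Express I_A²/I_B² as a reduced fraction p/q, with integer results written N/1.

l's match ⇒ only the (l;m) 3-j factors differ between A and B.
A: triangle coeff Δ(3,3,6) = 1/12012; Σ_t [0,0]: t=0:+1/14400 = 1/14400; (3j)²=6/143 [(3 3 6; -2 -2 4)], sign=+1
B: triangle coeff Δ(3,3,6) = 1/12012; Σ_t [0,0]: t=0:+1/5760 = 1/5760; (3j)²=5/572 [(3 3 6; -2 1 1)], sign=-1
I_A²/I_B² = (6/143)/(5/572) = 24/5

24/5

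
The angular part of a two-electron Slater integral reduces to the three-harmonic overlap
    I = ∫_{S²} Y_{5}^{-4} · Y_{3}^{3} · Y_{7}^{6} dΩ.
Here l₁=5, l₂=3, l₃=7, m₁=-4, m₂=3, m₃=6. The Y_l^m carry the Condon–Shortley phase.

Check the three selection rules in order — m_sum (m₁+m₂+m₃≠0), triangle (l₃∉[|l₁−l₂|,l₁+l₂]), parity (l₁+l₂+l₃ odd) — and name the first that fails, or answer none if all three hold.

azimuthal sum: -4 + 3 + 6 = 5  ✗
2 ≤ 7 ≤ 8 (triangle on l)
L = 5 + 3 + 7 = 15 (odd)

m_sum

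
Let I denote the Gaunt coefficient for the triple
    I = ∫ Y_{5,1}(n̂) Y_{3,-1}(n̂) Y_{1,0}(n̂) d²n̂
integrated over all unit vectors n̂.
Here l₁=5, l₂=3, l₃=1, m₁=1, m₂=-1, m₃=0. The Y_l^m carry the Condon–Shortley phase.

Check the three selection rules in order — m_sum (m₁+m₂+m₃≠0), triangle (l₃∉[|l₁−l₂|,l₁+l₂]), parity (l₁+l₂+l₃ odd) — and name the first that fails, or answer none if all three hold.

triangle

Σmᵢ = 0  ✓
l₃∈[|l₁−l₂|,l₁+l₂]=[2,8], have l₃=1  ✗
Σlᵢ = 9 ⇒ odd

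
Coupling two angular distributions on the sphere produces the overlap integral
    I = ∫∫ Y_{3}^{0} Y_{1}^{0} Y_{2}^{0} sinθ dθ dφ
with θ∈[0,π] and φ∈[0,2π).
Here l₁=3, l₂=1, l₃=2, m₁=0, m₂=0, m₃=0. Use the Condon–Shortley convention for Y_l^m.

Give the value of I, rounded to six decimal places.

m-sum 0 ✓  L=6 even ✓  2≤2≤4 ✓
Π(2lᵢ+1) = 7×3×5 = 105
triangle coeff Δ(3,1,2) = 1/105
Σ_t [1,1]: t=1:−1/4 = -1/4
(3j)²=3/35 [(3 1 2; 0 0 0)], sign=-1
(m-triple is (0,0,0) — same symbol as above.)
⇒ 4πI² = 27/35
I = (+1)√(27/35/(4π)) = 0.24776670

0.247767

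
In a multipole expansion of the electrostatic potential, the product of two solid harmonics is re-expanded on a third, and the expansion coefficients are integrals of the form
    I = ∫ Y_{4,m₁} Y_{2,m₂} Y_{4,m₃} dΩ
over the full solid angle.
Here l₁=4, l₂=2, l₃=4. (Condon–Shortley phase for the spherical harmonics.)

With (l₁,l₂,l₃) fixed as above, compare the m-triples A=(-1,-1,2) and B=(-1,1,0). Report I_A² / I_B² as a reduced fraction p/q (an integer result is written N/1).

Shared (l₁,l₂,l₃)=(4,2,4): N and (l;000)² cancel in I_A²/I_B².
A: Δ = 2!·6!·2!/11! = 1/13860; Racah Σ t=0..1: t=0:+1/240 t=1:−1/96 = -1/160; ⇒ 3j(4 2 4; -1 -1 2)² = 27/1540, sgn -1
B: Δ = 2!·6!·2!/11! = 1/13860; Racah Σ t=1..2: t=1:−1/96 t=2:+1/72 = 1/288; ⇒ 3j(4 2 4; -1 1 0)² = 1/462, sgn +1
I_A²/I_B² = (27/1540)/(1/462) = 81/10

81/10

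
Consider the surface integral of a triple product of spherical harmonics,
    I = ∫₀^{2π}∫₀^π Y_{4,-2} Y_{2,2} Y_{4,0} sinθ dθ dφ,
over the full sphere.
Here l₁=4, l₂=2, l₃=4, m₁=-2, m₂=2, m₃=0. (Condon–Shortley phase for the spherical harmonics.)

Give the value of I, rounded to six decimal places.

-0.190365

Checks pass: Σm=0; 10 even; l₃=4∈[2,6].
(2·4+1)(2·2+1)(2·4+1) = 405
Δ: 2! 6! 2! / 11! → 1/13860
sum: t=0:+1/192 t=1:−1/36 t=2:+1/192 = -5/288
3j²(4 2 4; 0 0 0) = Δ·Π!·Σ² = 20/693  (sign -1)
sum: t=2:+1/192 = 1/192
3j²(4 2 4; -2 2 0) = Δ·Π!·Σ² = 3/77  (sign +1)
combine: 4πI² = 405·20/693·3/77 = 2700/5929
take √, sign -1: I = -0.19036462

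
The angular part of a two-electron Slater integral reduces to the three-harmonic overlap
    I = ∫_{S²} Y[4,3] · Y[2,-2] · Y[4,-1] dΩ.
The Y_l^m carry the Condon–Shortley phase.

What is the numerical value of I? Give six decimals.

Rules hold: Σm=0, L=10 even, 2≤4≤6.
N = 9·5·9 = 405
Δ = 2!·6!·2!/11! = 1/13860
Racah Σ t=0..2: t=0:+1/192 t=1:−1/36 t=2:+1/192 = -5/288
⇒ 3j(4 2 4; 0 0 0)² = 20/693, sgn -1
Racah Σ t=0..0: t=0:+1/480 = 1/480
⇒ 3j(4 2 4; 3 -2 -1)² = 3/110, sgn -1
4πI² = N·(3j₀)²·(3jₘ)² = 270/847
I = +1·√(0.318772/4π) = 0.15927046

0.159270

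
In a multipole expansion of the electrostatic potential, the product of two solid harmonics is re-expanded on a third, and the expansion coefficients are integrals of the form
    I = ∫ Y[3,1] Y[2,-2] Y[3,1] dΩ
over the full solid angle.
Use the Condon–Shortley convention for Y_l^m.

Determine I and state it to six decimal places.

0.206013

Checks pass: Σm=0; 8 even; l₃=3∈[1,5].
(2·3+1)(2·2+1)(2·3+1) = 245
Δ: 2! 4! 2! / 9! → 1/3780
sum: t=0:+1/24 t=1:−1/4 t=2:+1/24 = -1/6
3j²(3 2 3; 0 0 0) = Δ·Π!·Σ² = 4/105  (sign +1)
sum: t=0:+1/16 = 1/16
3j²(3 2 3; 1 -2 1) = Δ·Π!·Σ² = 2/35  (sign +1)
combine: 4πI² = 245·4/105·2/35 = 8/15
take √, sign +1: I = 0.20601291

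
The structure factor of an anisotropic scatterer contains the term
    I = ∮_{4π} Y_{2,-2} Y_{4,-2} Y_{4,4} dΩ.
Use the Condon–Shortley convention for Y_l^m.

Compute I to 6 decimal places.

-0.106180

m-sum 0 ✓  L=10 even ✓  2≤4≤6 ✓
Π(2lᵢ+1) = 5×9×9 = 405
triangle coeff Δ(2,4,4) = 1/13860
Σ_t [0,2]: t=0:+1/192 t=1:−1/36 t=2:+1/192 = -5/288
(3j)²=20/693 [(2 4 4; 0 0 0)], sign=-1
Σ_t [2,2]: t=2:+1/2880 = 1/2880
(3j)²=2/165 [(2 4 4; -2 -2 4)], sign=+1
⇒ 4πI² = 120/847
I = (-1)√(120/847/(4π)) = -0.10618031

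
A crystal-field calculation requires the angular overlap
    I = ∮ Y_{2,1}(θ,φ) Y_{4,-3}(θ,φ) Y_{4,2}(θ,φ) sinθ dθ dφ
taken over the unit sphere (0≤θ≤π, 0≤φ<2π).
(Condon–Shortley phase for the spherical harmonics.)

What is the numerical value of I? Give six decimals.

Rules hold: Σm=0, L=10 even, 2≤4≤6.
N = 5·9·9 = 405
Δ = 2!·2!·6!/11! = 1/13860
Racah Σ t=0..2: t=0:+1/192 t=1:−1/36 t=2:+1/192 = -5/288
⇒ 3j(2 4 4; 0 0 0)² = 20/693, sgn -1
Racah Σ t=0..1: t=0:+1/240 t=1:−1/1440 = 1/288
⇒ 3j(2 4 4; 1 -3 2)² = 5/132, sgn +1
4πI² = N·(3j₀)²·(3jₘ)² = 375/847
I = -1·√(0.442739/4π) = -0.18770204

-0.187702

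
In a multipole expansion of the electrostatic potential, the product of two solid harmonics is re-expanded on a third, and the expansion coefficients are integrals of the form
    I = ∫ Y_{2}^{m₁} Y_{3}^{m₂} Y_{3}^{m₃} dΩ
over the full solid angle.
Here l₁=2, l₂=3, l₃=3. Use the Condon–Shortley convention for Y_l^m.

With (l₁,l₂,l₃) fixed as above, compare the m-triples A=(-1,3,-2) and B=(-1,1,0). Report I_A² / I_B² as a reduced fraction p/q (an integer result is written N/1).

25/2

Shared (l₁,l₂,l₃)=(2,3,3): N and (l;000)² cancel in I_A²/I_B².
A: Δ = 2!·2!·4!/9! = 1/3780; Racah Σ t=2..2: t=2:+1/48 = 1/48; ⇒ 3j(2 3 3; -1 3 -2)² = 5/84, sgn -1
B: Δ = 2!·2!·4!/9! = 1/3780; Racah Σ t=1..2: t=1:−1/12 t=2:+1/8 = 1/24; ⇒ 3j(2 3 3; -1 1 0)² = 1/210, sgn -1
I_A²/I_B² = (5/84)/(1/210) = 25/2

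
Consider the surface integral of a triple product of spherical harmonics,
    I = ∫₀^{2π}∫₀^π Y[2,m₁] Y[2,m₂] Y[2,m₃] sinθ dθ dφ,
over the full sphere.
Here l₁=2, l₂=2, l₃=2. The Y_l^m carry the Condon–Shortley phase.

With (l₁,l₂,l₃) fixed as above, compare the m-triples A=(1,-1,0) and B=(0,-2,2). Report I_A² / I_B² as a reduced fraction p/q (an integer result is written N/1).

Shared (l₁,l₂,l₃)=(2,2,2): N and (l;000)² cancel in I_A²/I_B².
A: Δ = 2!·2!·2!/7! = 1/630; Racah Σ t=0..1: t=0:+1/2 t=1:−1/4 = 1/4; ⇒ 3j(2 2 2; 1 -1 0)² = 1/70, sgn +1
B: Δ = 2!·2!·2!/7! = 1/630; Racah Σ t=0..0: t=0:+1/8 = 1/8; ⇒ 3j(2 2 2; 0 -2 2)² = 2/35, sgn +1
I_A²/I_B² = (1/70)/(2/35) = 1/4

1/4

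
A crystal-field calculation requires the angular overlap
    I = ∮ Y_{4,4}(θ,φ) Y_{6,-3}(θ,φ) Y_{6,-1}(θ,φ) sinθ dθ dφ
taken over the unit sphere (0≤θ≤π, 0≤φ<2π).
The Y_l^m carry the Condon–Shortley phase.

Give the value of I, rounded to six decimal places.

-0.167630

m-sum 0 ✓  L=16 even ✓  2≤6≤10 ✓
Π(2lᵢ+1) = 9×13×13 = 1521
triangle coeff Δ(4,6,6) = 1/15315300
Σ_t [0,4]: t=0:+1/829440 t=1:−1/25920 t=2:+1/9216 t=3:−1/25920 t=4:+1/829440 = 7/207360
(3j)²=28/2431 [(4 6 6; 0 0 0)], sign=+1
Σ_t [0,0]: t=0:+1/414720 = 1/414720
(3j)²=49/2431 [(4 6 6; 4 -3 -1)], sign=-1
⇒ 4πI² = 12348/34969
I = (-1)√(12348/34969/(4π)) = -0.16763001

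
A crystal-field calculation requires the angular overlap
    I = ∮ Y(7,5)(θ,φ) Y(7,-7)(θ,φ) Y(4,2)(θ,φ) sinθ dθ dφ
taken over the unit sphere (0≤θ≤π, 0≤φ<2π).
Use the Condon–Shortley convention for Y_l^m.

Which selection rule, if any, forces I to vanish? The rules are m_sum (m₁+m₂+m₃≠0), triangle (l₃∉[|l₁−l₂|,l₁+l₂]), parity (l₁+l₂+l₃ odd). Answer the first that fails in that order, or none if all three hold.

none

azimuthal sum: 5 − 7 + 2 = 0  ✓
0 ≤ 4 ≤ 14 (triangle on l)  ✓
L = 7 + 7 + 4 = 18 (even)  ✓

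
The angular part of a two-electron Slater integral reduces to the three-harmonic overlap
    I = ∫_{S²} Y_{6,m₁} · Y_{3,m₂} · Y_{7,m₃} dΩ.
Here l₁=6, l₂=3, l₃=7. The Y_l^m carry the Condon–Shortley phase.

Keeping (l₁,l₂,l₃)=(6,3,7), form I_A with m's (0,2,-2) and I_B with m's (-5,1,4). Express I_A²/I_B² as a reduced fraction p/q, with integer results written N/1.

Same 6,3,7: normalisation and zero-m 3j drop out of the ratio.
A: Δ: 2! 10! 4! / 17! → 1/2042040; sum: t=1:−1/345600 t=2:+1/207360 = 1/518400; 3j²(6 3 7; 0 2 -2) = Δ·Π!·Σ² = 12/2431  (sign -1)
B: Δ: 2! 10! 4! / 17! → 1/2042040; sum: t=1:−1/21772800 t=2:+1/2903040 = 13/43545600; 3j²(6 3 7; -5 1 4) = Δ·Π!·Σ² = 143/7140  (sign -1)
I_A²/I_B² = (12/2431)/(143/7140) = 5040/20449

5040/20449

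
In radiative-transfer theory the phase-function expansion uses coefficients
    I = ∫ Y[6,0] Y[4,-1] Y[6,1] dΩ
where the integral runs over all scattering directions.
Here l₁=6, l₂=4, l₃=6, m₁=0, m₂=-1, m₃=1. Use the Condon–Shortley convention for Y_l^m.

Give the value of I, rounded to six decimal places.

-0.043721

Checks pass: Σm=0; 16 even; l₃=6∈[2,10].
(2·6+1)(2·4+1)(2·6+1) = 1521
Δ: 4! 8! 4! / 17! → 1/15315300
sum: t=0:+1/829440 t=1:−1/25920 t=2:+1/9216 t=3:−1/25920 t=4:+1/829440 = 7/207360
3j²(6 4 6; 0 0 0) = Δ·Π!·Σ² = 28/2431  (sign +1)
sum: t=0:+1/207360 t=1:−1/17280 t=2:+1/13824 t=3:−1/103680 = 1/103680
3j²(6 4 6; 0 -1 1) = Δ·Π!·Σ² = 10/7293  (sign -1)
combine: 4πI² = 1521·28/2431·10/7293 = 840/34969
take √, sign -1: I = -0.04372130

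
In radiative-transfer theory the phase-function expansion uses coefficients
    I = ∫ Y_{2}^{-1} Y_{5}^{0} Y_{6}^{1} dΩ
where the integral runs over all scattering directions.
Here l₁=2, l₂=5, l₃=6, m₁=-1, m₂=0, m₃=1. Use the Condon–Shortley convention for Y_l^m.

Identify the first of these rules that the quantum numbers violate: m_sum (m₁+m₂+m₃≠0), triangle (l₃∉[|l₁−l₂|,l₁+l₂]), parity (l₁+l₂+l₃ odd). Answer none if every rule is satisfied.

parity

azimuthal sum: -1 + 0 + 1 = 0  ✓
3 ≤ 6 ≤ 7 (triangle on l)  ✓
L = 2 + 5 + 6 = 13 (odd)  ✗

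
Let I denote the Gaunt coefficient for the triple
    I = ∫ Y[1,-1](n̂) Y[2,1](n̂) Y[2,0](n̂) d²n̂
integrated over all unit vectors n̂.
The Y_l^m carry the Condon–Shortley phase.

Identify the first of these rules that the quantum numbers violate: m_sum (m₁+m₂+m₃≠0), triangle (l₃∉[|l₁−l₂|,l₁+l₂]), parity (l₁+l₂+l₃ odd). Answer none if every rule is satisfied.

azimuthal sum: -1 + 1 + 0 = 0  ✓
1 ≤ 2 ≤ 3 (triangle on l)  ✓
L = 1 + 2 + 2 = 5 (odd)  ✗

parity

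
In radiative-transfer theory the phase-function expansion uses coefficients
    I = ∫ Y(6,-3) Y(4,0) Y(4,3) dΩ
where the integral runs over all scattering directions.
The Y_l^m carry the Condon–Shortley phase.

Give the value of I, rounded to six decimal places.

m-sum 0 ✓  L=14 even ✓  2≤4≤10 ✓
Π(2lᵢ+1) = 13×9×9 = 1053
triangle coeff Δ(6,4,4) = 1/1261260
Σ_t [2,4]: t=2:+1/4608 t=3:−1/1296 t=4:+1/4608 = -7/20736
(3j)²=20/1287 [(6 4 4; 0 0 0)], sign=-1
Σ_t [3,4]: t=3:−1/25920 t=4:+1/11520 = 1/20736
(3j)²=5/429 [(6 4 4; -3 0 3)], sign=-1
⇒ 4πI² = 300/1573
I = (+1)√(300/1573/(4π)) = 0.12319450

0.123195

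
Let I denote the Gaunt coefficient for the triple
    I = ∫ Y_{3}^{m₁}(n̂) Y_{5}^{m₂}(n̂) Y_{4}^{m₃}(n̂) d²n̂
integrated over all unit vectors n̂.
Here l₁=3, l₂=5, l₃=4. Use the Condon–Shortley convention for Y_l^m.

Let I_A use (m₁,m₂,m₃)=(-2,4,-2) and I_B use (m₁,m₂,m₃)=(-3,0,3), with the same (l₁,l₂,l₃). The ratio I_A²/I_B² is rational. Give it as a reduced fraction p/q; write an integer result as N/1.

Shared (l₁,l₂,l₃)=(3,5,4): N and (l;000)² cancel in I_A²/I_B².
A: Δ = 4!·2!·6!/13! = 1/180180; Racah Σ t=3..4: t=3:−1/8640 t=4:+1/2880 = 1/4320; ⇒ 3j(3 5 4; -2 4 -2)² = 8/429, sgn +1
B: Δ = 4!·2!·6!/13! = 1/180180; Racah Σ t=4..4: t=4:+1/5760 = 1/5760; ⇒ 3j(3 5 4; -3 0 3)² = 5/572, sgn -1
I_A²/I_B² = (8/429)/(5/572) = 32/15

32/15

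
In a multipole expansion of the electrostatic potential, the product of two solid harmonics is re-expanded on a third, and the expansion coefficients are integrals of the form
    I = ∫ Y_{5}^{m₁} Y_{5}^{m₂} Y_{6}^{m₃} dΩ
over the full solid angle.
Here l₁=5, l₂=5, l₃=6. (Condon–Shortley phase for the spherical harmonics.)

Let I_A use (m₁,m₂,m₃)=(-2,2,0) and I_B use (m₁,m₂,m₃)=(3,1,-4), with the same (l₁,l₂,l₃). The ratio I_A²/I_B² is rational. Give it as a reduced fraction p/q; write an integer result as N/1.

432/169

Same 5,5,6: normalisation and zero-m 3j drop out of the ratio.
A: Δ: 4! 6! 6! / 17! → 1/28588560; sum: t=1:−1/3110400 t=2:+1/57600 t=3:−1/13824 t=4:+1/31104 = -1/43200; 3j²(5 5 6; -2 2 0) = Δ·Π!·Σ² = 108/12155  (sign -1)
B: Δ: 4! 6! 6! / 17! → 1/28588560; sum: t=0:+1/829440 t=1:−1/86400 t=2:+1/138240 = -13/4147200; 3j²(5 5 6; 3 1 -4) = Δ·Π!·Σ² = 13/3740  (sign -1)
I_A²/I_B² = (108/12155)/(13/3740) = 432/169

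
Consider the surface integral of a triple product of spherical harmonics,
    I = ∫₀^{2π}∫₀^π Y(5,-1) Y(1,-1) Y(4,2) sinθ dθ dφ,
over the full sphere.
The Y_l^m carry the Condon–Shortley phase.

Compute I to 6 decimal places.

-0.120286

Rules hold: Σm=0, L=10 even, 4≤4≤6.
N = 11·3·9 = 297
Δ = 2!·8!·0!/11! = 1/495
Racah Σ t=1..1: t=1:−1/576 = -1/576
⇒ 3j(5 1 4; 0 0 0)² = 5/99, sgn -1
Racah Σ t=0..0: t=0:+1/2880 = 1/2880
⇒ 3j(5 1 4; -1 -1 2)² = 2/165, sgn +1
4πI² = N·(3j₀)²·(3jₘ)² = 2/11
I = -1·√(0.181818/4π) = -0.12028562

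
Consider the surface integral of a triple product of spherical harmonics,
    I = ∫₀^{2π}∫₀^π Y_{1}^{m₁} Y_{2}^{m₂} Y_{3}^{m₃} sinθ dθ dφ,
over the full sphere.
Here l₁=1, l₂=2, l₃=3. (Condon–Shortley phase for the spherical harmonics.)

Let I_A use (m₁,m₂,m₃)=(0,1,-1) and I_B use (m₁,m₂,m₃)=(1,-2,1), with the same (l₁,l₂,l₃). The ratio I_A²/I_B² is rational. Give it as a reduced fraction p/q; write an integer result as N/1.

l's match ⇒ only the (l;m) 3-j factors differ between A and B.
A: triangle coeff Δ(1,2,3) = 1/105; Σ_t [0,0]: t=0:+1/6 = 1/6; (3j)²=8/105 [(1 2 3; 0 1 -1)], sign=+1
B: triangle coeff Δ(1,2,3) = 1/105; Σ_t [0,0]: t=0:+1/48 = 1/48; (3j)²=1/105 [(1 2 3; 1 -2 1)], sign=+1
I_A²/I_B² = (8/105)/(1/105) = 8/1

8/1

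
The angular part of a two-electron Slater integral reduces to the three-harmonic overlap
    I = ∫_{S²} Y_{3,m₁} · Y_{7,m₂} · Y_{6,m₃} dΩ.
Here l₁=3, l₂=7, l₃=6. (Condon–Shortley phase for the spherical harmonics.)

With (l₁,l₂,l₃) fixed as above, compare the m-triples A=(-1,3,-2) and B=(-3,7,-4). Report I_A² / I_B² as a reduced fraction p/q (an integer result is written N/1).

2048/1001

Same 3,7,6: normalisation and zero-m 3j drop out of the ratio.
A: Δ: 4! 2! 10! / 17! → 1/2042040; sum: t=2:+1/645120 t=3:−1/181440 t=4:+1/829440 = -1/362880; 3j²(3 7 6; -1 3 -2) = Δ·Π!·Σ² = 256/17017  (sign -1)
B: Δ: 4! 2! 10! / 17! → 1/2042040; sum: t=4:+1/174182400 = 1/174182400; 3j²(3 7 6; -3 7 -4) = Δ·Π!·Σ² = 1/136  (sign +1)
I_A²/I_B² = (256/17017)/(1/136) = 2048/1001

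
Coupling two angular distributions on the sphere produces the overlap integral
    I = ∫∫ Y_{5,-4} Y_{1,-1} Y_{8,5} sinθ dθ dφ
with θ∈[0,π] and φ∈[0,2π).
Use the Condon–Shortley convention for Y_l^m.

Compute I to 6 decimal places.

triangle: need 4≤l₃≤6, have 8; I=0

0.000000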